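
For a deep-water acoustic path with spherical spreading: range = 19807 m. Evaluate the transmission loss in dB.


85.94 dB


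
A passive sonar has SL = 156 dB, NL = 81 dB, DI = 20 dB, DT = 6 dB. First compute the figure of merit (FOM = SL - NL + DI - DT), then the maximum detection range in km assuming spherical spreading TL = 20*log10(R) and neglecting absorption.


Step 1: FOM = SL - NL + DI - DT = 156 - 81 + 20 - 6 = 89 dB
Step 2: at max range FOM = TL = 20*log10(R), so R = 10^(89/20) = 28183.83 m = 28.18 km

28.18 km


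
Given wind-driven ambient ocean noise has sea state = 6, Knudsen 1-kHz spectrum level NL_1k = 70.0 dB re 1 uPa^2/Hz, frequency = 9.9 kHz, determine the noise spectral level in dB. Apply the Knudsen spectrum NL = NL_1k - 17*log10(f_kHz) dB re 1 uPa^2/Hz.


NL = NL_1k - 17*log10(f_kHz) = 70.0 - 17*log10(9.9) = 70.0 - (16.93) = 53.07

53.07 dB


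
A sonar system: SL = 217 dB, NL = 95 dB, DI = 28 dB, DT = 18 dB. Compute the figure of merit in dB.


FOM = SL - NL + DI - DT = 217 - 95 + 28 - 18 = 132

132 dB


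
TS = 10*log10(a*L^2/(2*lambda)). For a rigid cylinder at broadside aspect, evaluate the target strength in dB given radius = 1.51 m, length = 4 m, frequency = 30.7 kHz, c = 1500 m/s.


lambda = 1500/30700 = 0.04886 m
TS = 10*log10(1.51*4^2/(2*0.04886)) = 23.93

23.93 dB


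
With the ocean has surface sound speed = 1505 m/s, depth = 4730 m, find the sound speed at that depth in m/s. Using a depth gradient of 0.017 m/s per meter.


c = 1505 + 0.017 * 4730 = 1585.41

1585.41 m/s


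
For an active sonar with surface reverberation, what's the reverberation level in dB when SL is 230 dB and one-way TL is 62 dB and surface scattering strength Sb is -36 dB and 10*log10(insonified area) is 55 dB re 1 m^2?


RL = SL - 2*TL + Sb + 10*log10(A) = 230 - 2*62 + (-36) + 55 = 125

125 dB


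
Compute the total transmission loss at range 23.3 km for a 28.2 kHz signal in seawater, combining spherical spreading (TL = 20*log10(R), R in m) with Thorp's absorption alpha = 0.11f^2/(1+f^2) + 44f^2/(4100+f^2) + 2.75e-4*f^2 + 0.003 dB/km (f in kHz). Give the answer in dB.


Step 1 (Thorp): alpha = 0.11*795.24/(1+795.24) + 44*795.24/(4100+795.24) + 2.75e-4*795.24 + 0.003 = 7.4794 dB/km
Step 2: TL_spread = 20*log10(23300) = 87.35 dB
Step 3: TL_abs = alpha*R = 7.4794 * 23.3 = 174.27 dB
Step 4: TL_total = 87.35 + 174.27 = 261.62

261.62 dB


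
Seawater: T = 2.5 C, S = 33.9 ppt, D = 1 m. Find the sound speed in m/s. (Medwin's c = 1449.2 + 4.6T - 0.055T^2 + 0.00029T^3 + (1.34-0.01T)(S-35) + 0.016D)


c = 1449.2 + 4.6*2.5 - 0.055*2.5^2 + 0.00029*2.5^3 + (1.34 - 0.01*2.5)*(33.9 - 35) + 0.016*1 = 1458.93

1458.93 m/s


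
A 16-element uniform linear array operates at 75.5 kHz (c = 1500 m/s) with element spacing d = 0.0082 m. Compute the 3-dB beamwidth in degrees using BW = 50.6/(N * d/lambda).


Step 1: lambda = 1500/75500 = 0.01987 m
Step 2: d/lambda = 0.0082/0.01987 = 0.4127
Step 3: BW = 50.6/(N * d/lambda) = 50.6/(16 * 0.4127) = 7.66

7.66 deg


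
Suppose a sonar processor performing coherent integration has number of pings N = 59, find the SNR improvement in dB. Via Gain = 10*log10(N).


Gain = 10*log10(59) = 17.71

17.71 dB


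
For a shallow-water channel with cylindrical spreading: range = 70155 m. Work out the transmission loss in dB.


48.46 dB


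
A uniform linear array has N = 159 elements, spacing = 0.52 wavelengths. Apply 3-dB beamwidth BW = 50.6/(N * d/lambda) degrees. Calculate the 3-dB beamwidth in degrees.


0.61 deg


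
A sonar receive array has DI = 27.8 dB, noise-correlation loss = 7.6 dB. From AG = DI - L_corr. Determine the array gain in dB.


AG = DI - L_corr = 27.8 - 7.6 = 20.2

20.2 dB


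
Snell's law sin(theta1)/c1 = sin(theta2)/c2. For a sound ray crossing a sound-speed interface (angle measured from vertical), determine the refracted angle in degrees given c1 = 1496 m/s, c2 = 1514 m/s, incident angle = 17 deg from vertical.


17.21 deg


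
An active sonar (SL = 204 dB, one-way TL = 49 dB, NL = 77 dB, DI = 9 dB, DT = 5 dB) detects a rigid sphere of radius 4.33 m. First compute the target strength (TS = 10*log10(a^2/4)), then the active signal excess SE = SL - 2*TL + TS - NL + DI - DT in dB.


Step 1: TS = 10*log10(4.33^2/4) = 6.71 dB
Step 2: SE = SL - 2*TL + TS - NL + DI - DT = 204 - 2*49 + (6.71) - 77 + 9 - 5 = 39.71

39.71 dB


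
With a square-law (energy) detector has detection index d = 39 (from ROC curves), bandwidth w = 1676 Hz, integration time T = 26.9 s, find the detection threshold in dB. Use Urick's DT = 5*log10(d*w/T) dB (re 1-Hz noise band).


DT = 5*log10(d*w/T) = 5*log10(39 * 1676 / 26.9) = 5*log10(2429.89) = 16.93

16.93 dB


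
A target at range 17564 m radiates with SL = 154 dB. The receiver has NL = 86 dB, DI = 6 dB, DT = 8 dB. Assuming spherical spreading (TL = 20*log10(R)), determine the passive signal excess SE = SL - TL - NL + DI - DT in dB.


Step 1: TL = 20*log10(17564) = 84.89 dB
Step 2: SE = 154 - 84.89 - 86 + 6 - 8 = -18.89

-18.89 dB


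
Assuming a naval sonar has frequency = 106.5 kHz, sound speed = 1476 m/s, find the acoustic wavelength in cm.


1.39 cm


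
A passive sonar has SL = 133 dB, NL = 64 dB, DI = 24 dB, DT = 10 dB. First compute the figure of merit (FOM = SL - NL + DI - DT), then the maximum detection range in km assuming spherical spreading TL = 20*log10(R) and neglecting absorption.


Step 1: FOM = SL - NL + DI - DT = 133 - 64 + 24 - 10 = 83 dB
Step 2: at max range FOM = TL = 20*log10(R), so R = 10^(83/20) = 14125.38 m = 14.13 km

14.13 km


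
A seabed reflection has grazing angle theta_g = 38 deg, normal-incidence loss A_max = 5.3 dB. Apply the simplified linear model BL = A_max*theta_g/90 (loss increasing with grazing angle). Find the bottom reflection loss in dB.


2.24 dB


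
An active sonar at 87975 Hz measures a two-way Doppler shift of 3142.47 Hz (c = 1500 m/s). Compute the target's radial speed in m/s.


From fd = 2*f*v/c, v = c*fd/(2*f) = 1500 * 3142.47 / (2*87975) = 26.79

26.79 m/s


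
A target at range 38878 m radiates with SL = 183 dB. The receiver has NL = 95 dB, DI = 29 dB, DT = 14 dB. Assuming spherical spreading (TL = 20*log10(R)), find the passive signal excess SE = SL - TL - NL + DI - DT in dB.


Step 1: TL = 20*log10(38878) = 91.79 dB
Step 2: SE = 183 - 91.79 - 95 + 29 - 14 = 11.21

11.21 dB


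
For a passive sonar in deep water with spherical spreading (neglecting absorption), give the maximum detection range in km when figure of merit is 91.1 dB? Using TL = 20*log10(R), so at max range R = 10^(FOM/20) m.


At max range FOM = TL, so 20*log10(R) = 91.1
R = 10^(91.1/20) = 35892.19 m = 35.89 km

35.89 km


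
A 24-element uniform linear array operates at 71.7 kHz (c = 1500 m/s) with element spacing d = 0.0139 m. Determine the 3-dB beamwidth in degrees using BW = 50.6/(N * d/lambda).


Step 1: lambda = 1500/71700 = 0.02092 m
Step 2: d/lambda = 0.0139/0.02092 = 0.6644
Step 3: BW = 50.6/(N * d/lambda) = 50.6/(24 * 0.6644) = 3.17

3.17 deg


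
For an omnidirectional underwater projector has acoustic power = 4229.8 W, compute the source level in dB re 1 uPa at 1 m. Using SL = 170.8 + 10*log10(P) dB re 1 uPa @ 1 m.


SL = 170.8 + 10*log10(4229.8) = 170.8 + 36.26 = 207.06

207.06 dB


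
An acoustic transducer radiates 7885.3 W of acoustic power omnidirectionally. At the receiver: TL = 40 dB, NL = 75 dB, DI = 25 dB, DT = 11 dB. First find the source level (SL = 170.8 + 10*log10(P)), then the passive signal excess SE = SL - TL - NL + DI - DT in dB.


Step 1: SL = 170.8 + 10*log10(7885.3) = 209.77 dB
Step 2: SE = SL - TL - NL + DI - DT = 209.77 - 40 - 75 + 25 - 11 = 108.77

108.77 dB


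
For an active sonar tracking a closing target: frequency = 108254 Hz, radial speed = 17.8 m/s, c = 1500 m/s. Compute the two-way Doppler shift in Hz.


fd = 2*f*v/c = 2 * 108254 * 17.8 / 1500 = 2569.23

2569.23 Hz


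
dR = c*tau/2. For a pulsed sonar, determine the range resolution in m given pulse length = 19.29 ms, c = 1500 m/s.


14.4675 m


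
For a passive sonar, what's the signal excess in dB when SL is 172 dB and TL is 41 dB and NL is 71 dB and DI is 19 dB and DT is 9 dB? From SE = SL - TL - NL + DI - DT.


SE = SL - TL - NL + DI - DT = 172 - 41 - 71 + 19 - 9 = 70

70 dB


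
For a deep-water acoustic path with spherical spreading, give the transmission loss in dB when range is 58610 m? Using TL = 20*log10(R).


TL = 20*log10(58610) = 95.36

95.36 dB


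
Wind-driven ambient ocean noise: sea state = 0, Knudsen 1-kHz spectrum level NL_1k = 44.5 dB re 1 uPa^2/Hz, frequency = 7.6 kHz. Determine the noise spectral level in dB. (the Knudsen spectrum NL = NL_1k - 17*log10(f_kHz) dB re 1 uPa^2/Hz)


29.53 dB


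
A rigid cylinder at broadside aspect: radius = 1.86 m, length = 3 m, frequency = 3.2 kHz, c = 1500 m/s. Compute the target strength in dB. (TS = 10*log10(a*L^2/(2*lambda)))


lambda = 1500/3200 = 0.46875 m
TS = 10*log10(1.86*3^2/(2*0.46875)) = 12.52

12.52 dB


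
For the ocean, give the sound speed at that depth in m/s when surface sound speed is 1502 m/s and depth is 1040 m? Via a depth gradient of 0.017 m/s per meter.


c = 1502 + 0.017 * 1040 = 1519.68

1519.68 m/s


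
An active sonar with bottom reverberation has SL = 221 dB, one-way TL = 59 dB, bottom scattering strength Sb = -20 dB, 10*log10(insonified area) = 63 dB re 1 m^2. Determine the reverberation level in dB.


RL = SL - 2*TL + Sb + 10*log10(A) = 221 - 2*59 + (-20) + 63 = 146

146 dB


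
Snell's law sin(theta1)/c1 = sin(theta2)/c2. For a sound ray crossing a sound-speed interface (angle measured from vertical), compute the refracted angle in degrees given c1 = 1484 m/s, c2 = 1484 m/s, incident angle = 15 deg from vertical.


15.0 deg


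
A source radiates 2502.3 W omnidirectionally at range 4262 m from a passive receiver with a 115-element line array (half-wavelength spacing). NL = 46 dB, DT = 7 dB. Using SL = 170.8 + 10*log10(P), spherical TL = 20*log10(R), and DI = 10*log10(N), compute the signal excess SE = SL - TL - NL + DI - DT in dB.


99.8 dB


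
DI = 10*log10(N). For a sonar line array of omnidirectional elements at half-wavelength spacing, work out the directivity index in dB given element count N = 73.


DI = 10*log10(73) = 18.63

18.63 dB


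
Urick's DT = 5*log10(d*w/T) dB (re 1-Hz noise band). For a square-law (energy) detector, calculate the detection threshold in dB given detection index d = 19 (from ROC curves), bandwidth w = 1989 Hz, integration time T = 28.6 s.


DT = 5*log10(d*w/T) = 5*log10(19 * 1989 / 28.6) = 5*log10(1321.36) = 15.61

15.61 dB


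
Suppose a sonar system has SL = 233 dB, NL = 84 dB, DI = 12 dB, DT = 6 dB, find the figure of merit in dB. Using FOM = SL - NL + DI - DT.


155 dB


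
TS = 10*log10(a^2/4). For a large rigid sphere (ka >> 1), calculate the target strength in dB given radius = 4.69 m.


TS = 10*log10(4.69^2 / 4) = 10*log10(5.499025) = 7.4

7.4 dB


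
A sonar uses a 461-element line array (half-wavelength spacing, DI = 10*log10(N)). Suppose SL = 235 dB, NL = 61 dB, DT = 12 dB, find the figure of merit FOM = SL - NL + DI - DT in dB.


Step 1: DI = 10*log10(461) = 26.64 dB
Step 2: FOM = SL - NL + DI - DT = 235 - 61 + 26.64 - 12 = 188.64

188.64 dB


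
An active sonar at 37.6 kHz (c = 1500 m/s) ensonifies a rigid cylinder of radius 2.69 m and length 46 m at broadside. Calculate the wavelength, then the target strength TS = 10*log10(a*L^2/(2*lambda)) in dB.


Step 1: lambda = c/f = 1500/37600 = 0.03989 m
Step 2: TS = 10*log10(a*L^2/(2*lambda)) = 10*log10(2.69*46^2/(2*0.03989)) = 48.53

48.53 dB


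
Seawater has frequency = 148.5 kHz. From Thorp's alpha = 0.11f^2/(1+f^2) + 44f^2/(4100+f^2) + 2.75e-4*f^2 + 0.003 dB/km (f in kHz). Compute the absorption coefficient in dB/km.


43.279 dB/km


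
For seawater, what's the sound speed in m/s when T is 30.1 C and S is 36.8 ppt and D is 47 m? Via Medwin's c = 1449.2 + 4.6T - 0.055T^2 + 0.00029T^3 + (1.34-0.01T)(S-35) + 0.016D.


c = 1449.2 + 4.6*30.1 - 0.055*30.1^2 + 0.00029*30.1^3 + (1.34 - 0.01*30.1)*(36.8 - 35) + 0.016*47 = 1548.36

1548.36 m/s


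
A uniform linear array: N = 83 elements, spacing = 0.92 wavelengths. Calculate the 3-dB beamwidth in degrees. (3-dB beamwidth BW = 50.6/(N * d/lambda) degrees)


BW = 50.6 / (83 * 0.92) = 50.6 / 76.36 = 0.66

0.66 deg


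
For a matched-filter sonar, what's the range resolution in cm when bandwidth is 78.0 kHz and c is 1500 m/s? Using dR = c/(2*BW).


dR = c/(2*BW) = 1500 / (2 * 78.0e3) = 0.0096 m = 0.96 cm

0.96 cm


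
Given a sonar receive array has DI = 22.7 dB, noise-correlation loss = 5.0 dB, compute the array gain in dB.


AG = DI - L_corr = 22.7 - 5.0 = 17.7

17.7 dB


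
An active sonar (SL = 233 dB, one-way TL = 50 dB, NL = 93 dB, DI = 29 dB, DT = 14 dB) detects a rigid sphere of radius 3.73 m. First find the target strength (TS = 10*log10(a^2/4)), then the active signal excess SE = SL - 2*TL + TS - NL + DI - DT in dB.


Step 1: TS = 10*log10(3.73^2/4) = 5.41 dB
Step 2: SE = SL - 2*TL + TS - NL + DI - DT = 233 - 2*50 + (5.41) - 93 + 29 - 14 = 60.41

60.41 dB


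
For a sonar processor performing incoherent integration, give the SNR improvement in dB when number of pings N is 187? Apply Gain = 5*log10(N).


11.36 dB


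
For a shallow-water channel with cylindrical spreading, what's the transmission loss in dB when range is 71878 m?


48.57 dB


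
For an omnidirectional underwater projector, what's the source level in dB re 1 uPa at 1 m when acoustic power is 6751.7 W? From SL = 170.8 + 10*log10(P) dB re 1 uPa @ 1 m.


SL = 170.8 + 10*log10(6751.7) = 170.8 + 38.29 = 209.09

209.09 dB


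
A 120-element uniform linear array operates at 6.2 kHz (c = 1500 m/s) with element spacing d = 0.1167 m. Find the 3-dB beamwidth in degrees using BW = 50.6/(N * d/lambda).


Step 1: lambda = 1500/6200 = 0.24194 m
Step 2: d/lambda = 0.1167/0.24194 = 0.4824
Step 3: BW = 50.6/(N * d/lambda) = 50.6/(120 * 0.4824) = 0.87

0.87 deg


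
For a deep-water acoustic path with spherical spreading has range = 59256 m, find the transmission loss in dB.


TL = 20*log10(59256) = 95.45

95.45 dB


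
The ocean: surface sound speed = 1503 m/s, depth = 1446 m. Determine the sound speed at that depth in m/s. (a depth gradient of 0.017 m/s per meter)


c = 1503 + 0.017 * 1446 = 1527.582

1527.582 m/s


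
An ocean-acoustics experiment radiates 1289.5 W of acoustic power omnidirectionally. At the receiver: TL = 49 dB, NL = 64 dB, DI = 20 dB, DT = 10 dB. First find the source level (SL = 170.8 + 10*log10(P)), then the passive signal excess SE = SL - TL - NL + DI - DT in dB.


Step 1: SL = 170.8 + 10*log10(1289.5) = 201.9 dB
Step 2: SE = SL - TL - NL + DI - DT = 201.9 - 49 - 64 + 20 - 10 = 98.9

98.9 dB


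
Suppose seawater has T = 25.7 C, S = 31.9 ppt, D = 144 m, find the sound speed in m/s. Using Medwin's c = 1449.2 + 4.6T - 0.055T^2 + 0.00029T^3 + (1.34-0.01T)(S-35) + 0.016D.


1534.96 m/s


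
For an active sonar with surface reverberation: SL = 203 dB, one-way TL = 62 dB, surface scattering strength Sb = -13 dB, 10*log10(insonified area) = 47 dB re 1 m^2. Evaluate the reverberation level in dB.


113 dB


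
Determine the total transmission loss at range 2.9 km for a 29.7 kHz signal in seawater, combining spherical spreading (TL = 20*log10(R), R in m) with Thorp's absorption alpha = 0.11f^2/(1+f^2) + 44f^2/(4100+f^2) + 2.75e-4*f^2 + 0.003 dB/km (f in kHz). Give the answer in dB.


92.87 dB


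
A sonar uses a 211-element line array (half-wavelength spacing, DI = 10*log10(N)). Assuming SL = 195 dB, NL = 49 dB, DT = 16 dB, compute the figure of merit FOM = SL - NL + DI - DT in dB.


153.24 dB


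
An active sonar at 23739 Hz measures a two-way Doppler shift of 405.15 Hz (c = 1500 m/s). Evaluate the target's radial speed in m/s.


From fd = 2*f*v/c, v = c*fd/(2*f) = 1500 * 405.15 / (2*23739) = 12.8

12.8 m/s


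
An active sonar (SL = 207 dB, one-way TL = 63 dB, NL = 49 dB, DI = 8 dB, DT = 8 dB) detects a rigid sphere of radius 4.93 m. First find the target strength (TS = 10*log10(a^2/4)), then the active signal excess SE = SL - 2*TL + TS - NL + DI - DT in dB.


Step 1: TS = 10*log10(4.93^2/4) = 7.84 dB
Step 2: SE = SL - 2*TL + TS - NL + DI - DT = 207 - 2*63 + (7.84) - 49 + 8 - 8 = 39.84

39.84 dB


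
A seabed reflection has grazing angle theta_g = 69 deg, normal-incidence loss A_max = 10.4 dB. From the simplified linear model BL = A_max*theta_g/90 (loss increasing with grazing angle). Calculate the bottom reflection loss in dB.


BL = A_max * theta_g / 90 = 10.4 * 69 / 90 = 7.97

7.97 dB


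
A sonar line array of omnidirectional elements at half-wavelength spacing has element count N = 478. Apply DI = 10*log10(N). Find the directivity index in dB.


26.79 dB


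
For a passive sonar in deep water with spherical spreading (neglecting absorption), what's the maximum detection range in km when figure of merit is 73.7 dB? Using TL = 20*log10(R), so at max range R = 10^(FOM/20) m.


At max range FOM = TL, so 20*log10(R) = 73.7
R = 10^(73.7/20) = 4841.72 m = 4.84 km

4.84 km


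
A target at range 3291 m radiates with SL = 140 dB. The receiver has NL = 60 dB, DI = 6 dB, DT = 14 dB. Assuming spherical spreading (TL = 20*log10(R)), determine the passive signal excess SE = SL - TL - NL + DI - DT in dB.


1.65 dB


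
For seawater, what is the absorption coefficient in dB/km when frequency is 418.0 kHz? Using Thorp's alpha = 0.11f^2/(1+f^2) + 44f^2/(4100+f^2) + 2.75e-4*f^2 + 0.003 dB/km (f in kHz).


f^2 = 174724.0
alpha = 0.11*174724.0/(1+174724.0) + 44*174724.0/(4100+174724.0) + 2.75e-4*174724.0 + 0.003 = 91.153

91.153 dB/km


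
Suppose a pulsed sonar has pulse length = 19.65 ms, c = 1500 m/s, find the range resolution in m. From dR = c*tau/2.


dR = c*tau/2 = 1500 * 19.65e-3 / 2 = 14.7375

14.7375 m


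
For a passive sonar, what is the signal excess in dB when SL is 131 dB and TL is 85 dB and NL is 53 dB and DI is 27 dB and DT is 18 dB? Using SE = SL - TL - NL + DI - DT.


SE = SL - TL - NL + DI - DT = 131 - 85 - 53 + 27 - 18 = 2

2 dB


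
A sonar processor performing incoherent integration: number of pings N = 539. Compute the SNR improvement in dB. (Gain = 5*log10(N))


Gain = 5*log10(539) = 13.66

13.66 dB


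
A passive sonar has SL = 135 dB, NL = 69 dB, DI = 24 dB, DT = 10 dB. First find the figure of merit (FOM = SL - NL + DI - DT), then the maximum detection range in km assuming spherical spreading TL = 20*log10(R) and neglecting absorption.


Step 1: FOM = SL - NL + DI - DT = 135 - 69 + 24 - 10 = 80 dB
Step 2: at max range FOM = TL = 20*log10(R), so R = 10^(80/20) = 10000.0 m = 10.0 km

10.0 km


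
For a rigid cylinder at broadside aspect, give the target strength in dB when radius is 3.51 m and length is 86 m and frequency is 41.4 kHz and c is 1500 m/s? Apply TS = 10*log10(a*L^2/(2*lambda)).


lambda = 1500/41400 = 0.03623 m
TS = 10*log10(3.51*86^2/(2*0.03623)) = 55.54

55.54 dB


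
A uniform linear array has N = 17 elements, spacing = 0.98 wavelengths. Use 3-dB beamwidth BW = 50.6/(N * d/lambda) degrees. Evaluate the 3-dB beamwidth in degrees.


3.04 deg


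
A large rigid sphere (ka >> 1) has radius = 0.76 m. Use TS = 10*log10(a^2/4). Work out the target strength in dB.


-8.4 dB


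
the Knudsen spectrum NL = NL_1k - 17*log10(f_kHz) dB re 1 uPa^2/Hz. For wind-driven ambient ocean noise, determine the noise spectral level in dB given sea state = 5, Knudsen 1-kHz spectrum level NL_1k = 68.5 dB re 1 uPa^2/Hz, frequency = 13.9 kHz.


NL = NL_1k - 17*log10(f_kHz) = 68.5 - 17*log10(13.9) = 68.5 - (19.43) = 49.07

49.07 dB


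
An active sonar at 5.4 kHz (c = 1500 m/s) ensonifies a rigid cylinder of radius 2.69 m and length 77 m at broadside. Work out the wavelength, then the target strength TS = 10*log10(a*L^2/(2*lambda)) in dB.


Step 1: lambda = c/f = 1500/5400 = 0.27778 m
Step 2: TS = 10*log10(a*L^2/(2*lambda)) = 10*log10(2.69*77^2/(2*0.27778)) = 44.58

44.58 dB


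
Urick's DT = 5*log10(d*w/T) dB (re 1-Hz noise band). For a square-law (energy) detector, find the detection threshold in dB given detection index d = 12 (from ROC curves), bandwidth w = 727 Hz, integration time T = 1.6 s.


18.68 dB


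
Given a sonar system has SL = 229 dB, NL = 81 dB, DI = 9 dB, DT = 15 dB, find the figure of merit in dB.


FOM = SL - NL + DI - DT = 229 - 81 + 9 - 15 = 142

142 dB


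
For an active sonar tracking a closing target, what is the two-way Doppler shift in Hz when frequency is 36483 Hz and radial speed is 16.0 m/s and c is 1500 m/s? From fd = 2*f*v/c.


fd = 2*f*v/c = 2 * 36483 * 16.0 / 1500 = 778.3

778.3 Hz


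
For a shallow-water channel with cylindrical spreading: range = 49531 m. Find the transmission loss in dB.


TL = 10*log10(49531) = 46.95

46.95 dB


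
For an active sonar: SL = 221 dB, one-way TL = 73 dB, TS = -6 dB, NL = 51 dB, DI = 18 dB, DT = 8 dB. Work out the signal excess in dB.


28 dB


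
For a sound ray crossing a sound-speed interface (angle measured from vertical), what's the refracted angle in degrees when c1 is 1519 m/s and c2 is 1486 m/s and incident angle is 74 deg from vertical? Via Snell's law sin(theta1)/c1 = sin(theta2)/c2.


sin(theta2) = (c2/c1)*sin(theta1) = (1486/1519)*sin(74 deg) = 0.94038
theta2 = arcsin(0.94038) = 70.12

70.12 deg


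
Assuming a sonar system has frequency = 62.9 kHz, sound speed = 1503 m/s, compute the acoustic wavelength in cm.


2.39 cm


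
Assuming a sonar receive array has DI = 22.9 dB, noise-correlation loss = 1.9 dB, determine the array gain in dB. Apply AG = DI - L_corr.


21.0 dB


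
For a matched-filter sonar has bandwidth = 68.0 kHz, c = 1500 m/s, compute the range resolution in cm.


dR = c/(2*BW) = 1500 / (2 * 68.0e3) = 0.011 m = 1.1 cm

1.1 cm


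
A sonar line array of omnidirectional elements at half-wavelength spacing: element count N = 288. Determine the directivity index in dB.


24.59 dB


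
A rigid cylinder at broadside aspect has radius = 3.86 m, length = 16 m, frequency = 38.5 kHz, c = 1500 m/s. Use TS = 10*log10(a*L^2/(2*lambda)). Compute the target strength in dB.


41.03 dB


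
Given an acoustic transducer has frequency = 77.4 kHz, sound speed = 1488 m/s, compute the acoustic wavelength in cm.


lambda = c/f = 1488 / 77400 = 0.0192 m = 1.92 cm

1.92 cm


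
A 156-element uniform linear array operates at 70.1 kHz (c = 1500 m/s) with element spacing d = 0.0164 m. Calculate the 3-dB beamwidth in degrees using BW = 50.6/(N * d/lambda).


Step 1: lambda = 1500/70100 = 0.0214 m
Step 2: d/lambda = 0.0164/0.0214 = 0.7664
Step 3: BW = 50.6/(N * d/lambda) = 50.6/(156 * 0.7664) = 0.42

0.42 deg


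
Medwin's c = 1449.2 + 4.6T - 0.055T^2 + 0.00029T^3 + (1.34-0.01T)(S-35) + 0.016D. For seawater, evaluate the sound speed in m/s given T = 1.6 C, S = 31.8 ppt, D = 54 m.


c = 1449.2 + 4.6*1.6 - 0.055*1.6^2 + 0.00029*1.6^3 + (1.34 - 0.01*1.6)*(31.8 - 35) + 0.016*54 = 1453.05

1453.05 m/s


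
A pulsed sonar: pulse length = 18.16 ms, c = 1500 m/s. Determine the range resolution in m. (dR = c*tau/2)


dR = c*tau/2 = 1500 * 18.16e-3 / 2 = 13.62

13.62 m


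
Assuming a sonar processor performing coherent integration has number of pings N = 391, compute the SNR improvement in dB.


25.92 dB


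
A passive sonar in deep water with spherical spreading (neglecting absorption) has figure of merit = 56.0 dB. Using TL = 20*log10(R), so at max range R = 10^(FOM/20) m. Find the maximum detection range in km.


At max range FOM = TL, so 20*log10(R) = 56.0
R = 10^(56.0/20) = 630.96 m = 0.63 km

0.63 km


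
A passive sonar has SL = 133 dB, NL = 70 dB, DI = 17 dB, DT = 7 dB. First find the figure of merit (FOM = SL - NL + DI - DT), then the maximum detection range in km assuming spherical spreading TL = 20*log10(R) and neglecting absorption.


Step 1: FOM = SL - NL + DI - DT = 133 - 70 + 17 - 7 = 73 dB
Step 2: at max range FOM = TL = 20*log10(R), so R = 10^(73/20) = 4466.84 m = 4.47 km

4.47 km


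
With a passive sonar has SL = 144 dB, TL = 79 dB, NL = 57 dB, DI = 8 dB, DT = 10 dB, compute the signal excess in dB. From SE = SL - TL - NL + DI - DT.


SE = SL - TL - NL + DI - DT = 144 - 79 - 57 + 8 - 10 = 6

6 dB


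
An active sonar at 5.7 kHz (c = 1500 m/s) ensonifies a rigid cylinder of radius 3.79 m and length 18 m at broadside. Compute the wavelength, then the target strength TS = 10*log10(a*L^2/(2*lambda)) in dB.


Step 1: lambda = c/f = 1500/5700 = 0.26316 m
Step 2: TS = 10*log10(a*L^2/(2*lambda)) = 10*log10(3.79*18^2/(2*0.26316)) = 33.68

33.68 dB


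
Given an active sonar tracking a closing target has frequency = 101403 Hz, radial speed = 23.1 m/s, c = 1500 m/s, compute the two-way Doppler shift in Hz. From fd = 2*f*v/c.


fd = 2*f*v/c = 2 * 101403 * 23.1 / 1500 = 3123.21

3123.21 Hz


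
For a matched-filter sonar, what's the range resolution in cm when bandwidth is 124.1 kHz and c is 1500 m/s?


0.6 cm


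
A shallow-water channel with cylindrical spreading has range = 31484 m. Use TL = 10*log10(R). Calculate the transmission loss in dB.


TL = 10*log10(31484) = 44.98

44.98 dB


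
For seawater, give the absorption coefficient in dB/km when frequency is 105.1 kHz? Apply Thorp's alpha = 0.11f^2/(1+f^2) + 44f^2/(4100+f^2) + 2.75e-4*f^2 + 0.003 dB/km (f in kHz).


f^2 = 11046.01
alpha = 0.11*11046.01/(1+11046.01) + 44*11046.01/(4100+11046.01) + 2.75e-4*11046.01 + 0.003 = 35.24

35.24 dB/km


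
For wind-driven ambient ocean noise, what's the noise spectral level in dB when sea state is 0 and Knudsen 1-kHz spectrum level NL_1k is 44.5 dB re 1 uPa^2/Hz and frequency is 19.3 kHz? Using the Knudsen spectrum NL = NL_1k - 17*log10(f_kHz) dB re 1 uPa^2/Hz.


NL = NL_1k - 17*log10(f_kHz) = 44.5 - 17*log10(19.3) = 44.5 - (21.85) = 22.65

22.65 dB


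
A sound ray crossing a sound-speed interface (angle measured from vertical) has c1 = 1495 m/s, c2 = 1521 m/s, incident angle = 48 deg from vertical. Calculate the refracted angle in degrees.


sin(theta2) = (c2/c1)*sin(theta1) = (1521/1495)*sin(48 deg) = 0.75607
theta2 = arcsin(0.75607) = 49.12

49.12 deg


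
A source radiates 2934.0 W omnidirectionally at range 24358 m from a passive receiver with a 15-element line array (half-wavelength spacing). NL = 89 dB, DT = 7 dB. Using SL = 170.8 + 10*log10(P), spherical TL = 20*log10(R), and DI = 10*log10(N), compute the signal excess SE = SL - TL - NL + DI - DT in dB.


Step 1: SL = 170.8 + 10*log10(2934.0) = 205.47 dB
Step 2: TL = 20*log10(24358) = 87.73 dB
Step 3: DI = 10*log10(15) = 11.76 dB
Step 4: SE = SL - TL - NL + DI - DT = 205.47 - 87.73 - 89 + 11.76 - 7 = 33.5

33.5 dB


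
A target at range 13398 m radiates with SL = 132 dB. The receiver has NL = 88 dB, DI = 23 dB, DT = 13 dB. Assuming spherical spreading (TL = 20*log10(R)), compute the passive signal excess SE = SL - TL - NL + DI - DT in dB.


-28.54 dB


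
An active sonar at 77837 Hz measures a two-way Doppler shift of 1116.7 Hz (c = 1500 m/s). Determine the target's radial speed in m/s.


10.76 m/s


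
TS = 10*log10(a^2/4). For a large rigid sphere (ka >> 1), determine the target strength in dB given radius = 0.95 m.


TS = 10*log10(0.95^2 / 4) = 10*log10(0.225625) = -6.47

-6.47 dB


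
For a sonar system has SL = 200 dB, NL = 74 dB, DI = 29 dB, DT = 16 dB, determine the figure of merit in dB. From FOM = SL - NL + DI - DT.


FOM = SL - NL + DI - DT = 200 - 74 + 29 - 16 = 139

139 dB


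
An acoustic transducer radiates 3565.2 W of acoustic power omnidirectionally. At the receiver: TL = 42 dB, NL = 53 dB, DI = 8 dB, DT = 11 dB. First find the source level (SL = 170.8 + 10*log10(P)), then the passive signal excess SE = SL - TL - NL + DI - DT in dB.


Step 1: SL = 170.8 + 10*log10(3565.2) = 206.32 dB
Step 2: SE = SL - TL - NL + DI - DT = 206.32 - 42 - 53 + 8 - 11 = 108.32

108.32 dB


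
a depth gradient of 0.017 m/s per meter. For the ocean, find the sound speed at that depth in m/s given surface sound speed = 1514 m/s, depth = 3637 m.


c = 1514 + 0.017 * 3637 = 1575.829

1575.829 m/s


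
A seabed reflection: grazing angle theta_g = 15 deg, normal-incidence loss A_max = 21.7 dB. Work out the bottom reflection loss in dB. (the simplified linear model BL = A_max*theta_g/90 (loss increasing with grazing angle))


3.62 dB


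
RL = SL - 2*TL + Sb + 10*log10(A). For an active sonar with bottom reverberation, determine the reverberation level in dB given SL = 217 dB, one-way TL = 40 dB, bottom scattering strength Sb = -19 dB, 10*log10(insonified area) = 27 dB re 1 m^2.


RL = SL - 2*TL + Sb + 10*log10(A) = 217 - 2*40 + (-19) + 27 = 145

145 dB


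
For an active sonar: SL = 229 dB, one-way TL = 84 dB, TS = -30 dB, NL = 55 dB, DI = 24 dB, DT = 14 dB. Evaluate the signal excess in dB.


-14 dB


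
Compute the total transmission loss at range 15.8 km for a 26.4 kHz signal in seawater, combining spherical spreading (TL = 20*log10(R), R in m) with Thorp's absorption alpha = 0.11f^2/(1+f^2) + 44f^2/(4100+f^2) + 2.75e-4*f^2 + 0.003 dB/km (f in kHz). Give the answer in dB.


189.79 dB


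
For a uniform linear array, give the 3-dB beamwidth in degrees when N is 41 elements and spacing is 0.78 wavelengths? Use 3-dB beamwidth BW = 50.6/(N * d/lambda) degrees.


1.58 deg


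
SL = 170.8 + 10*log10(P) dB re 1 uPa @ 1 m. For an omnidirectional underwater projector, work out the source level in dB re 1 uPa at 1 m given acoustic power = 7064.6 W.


209.29 dB


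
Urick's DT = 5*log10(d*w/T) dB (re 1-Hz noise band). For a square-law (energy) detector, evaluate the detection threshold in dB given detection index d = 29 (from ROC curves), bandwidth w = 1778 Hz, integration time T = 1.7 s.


22.41 dB


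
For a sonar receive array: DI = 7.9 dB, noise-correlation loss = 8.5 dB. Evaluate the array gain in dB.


AG = DI - L_corr = 7.9 - 8.5 = -0.6

-0.6 dB


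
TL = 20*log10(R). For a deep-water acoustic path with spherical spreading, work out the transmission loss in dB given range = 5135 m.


TL = 20*log10(5135) = 74.21

74.21 dB


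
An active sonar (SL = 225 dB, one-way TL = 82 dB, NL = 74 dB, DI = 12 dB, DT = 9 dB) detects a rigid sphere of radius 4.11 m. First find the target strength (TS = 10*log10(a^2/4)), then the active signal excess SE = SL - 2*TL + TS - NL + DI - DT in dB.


Step 1: TS = 10*log10(4.11^2/4) = 6.26 dB
Step 2: SE = SL - 2*TL + TS - NL + DI - DT = 225 - 2*82 + (6.26) - 74 + 12 - 9 = -3.74

-3.74 dB


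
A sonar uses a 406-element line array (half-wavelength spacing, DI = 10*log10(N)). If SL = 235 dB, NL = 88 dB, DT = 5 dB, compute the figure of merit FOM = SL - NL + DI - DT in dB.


Step 1: DI = 10*log10(406) = 26.09 dB
Step 2: FOM = SL - NL + DI - DT = 235 - 88 + 26.09 - 5 = 168.09

168.09 dB


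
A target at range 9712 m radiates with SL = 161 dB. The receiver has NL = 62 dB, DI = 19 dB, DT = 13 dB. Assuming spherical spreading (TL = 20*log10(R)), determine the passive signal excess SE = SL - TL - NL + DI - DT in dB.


25.25 dB


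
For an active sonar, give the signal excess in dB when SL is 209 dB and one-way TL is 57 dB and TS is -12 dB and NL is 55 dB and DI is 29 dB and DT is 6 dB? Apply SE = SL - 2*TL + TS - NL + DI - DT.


SE = SL - 2*TL + TS - NL + DI - DT = 209 - 2*57 + (-12) - 55 + 29 - 6 = 51

51 dB


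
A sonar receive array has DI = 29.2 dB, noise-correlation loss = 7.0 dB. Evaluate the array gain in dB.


AG = DI - L_corr = 29.2 - 7.0 = 22.2

22.2 dB


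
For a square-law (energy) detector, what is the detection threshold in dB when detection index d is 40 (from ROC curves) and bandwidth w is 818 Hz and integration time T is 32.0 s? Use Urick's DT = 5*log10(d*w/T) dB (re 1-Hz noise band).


15.05 dB


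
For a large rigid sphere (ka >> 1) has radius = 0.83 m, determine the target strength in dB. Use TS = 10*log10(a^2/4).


TS = 10*log10(0.83^2 / 4) = 10*log10(0.172225) = -7.64

-7.64 dB


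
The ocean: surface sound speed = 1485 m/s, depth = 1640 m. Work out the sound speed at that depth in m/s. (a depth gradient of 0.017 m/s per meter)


c = 1485 + 0.017 * 1640 = 1512.88

1512.88 m/s


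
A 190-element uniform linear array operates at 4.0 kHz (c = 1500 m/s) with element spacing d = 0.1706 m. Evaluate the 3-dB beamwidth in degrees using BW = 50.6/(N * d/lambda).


Step 1: lambda = 1500/4000 = 0.375 m
Step 2: d/lambda = 0.1706/0.375 = 0.4549
Step 3: BW = 50.6/(N * d/lambda) = 50.6/(190 * 0.4549) = 0.59

0.59 deg


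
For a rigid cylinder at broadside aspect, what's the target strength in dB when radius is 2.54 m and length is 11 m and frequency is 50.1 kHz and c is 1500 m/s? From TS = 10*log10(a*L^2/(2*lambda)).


lambda = 1500/50100 = 0.02994 m
TS = 10*log10(2.54*11^2/(2*0.02994)) = 37.1

37.1 dB


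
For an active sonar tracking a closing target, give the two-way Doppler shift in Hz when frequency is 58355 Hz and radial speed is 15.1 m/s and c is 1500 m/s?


1174.88 Hz


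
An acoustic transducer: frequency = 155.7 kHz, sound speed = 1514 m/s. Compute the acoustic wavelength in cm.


0.97 cm


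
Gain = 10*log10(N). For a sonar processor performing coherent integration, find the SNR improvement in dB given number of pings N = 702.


28.46 dB


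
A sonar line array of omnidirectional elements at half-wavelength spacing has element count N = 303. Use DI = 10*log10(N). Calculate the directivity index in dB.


DI = 10*log10(303) = 24.81

24.81 dB


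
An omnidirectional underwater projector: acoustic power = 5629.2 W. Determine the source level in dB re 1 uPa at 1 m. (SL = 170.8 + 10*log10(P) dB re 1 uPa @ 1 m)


SL = 170.8 + 10*log10(5629.2) = 170.8 + 37.5 = 208.3

208.3 dB


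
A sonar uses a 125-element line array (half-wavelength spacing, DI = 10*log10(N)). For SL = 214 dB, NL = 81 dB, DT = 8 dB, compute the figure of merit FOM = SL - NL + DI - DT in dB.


Step 1: DI = 10*log10(125) = 20.97 dB
Step 2: FOM = SL - NL + DI - DT = 214 - 81 + 20.97 - 8 = 145.97

145.97 dB


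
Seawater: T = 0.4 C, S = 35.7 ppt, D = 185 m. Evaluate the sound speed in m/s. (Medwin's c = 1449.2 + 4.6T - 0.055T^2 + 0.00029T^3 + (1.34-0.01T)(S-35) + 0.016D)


c = 1449.2 + 4.6*0.4 - 0.055*0.4^2 + 0.00029*0.4^3 + (1.34 - 0.01*0.4)*(35.7 - 35) + 0.016*185 = 1454.93

1454.93 m/s


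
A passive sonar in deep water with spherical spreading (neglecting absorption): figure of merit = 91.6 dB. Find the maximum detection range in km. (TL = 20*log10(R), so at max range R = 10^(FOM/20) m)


38.02 km


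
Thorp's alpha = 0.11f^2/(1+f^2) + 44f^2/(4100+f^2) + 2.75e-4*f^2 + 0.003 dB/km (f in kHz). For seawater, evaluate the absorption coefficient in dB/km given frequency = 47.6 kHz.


f^2 = 2265.76
alpha = 0.11*2265.76/(1+2265.76) + 44*2265.76/(4100+2265.76) + 2.75e-4*2265.76 + 0.003 = 16.397

16.397 dB/km


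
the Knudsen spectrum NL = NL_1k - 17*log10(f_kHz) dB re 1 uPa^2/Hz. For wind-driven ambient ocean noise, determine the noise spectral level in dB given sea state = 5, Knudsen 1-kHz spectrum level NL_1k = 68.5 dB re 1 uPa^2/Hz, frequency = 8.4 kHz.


NL = NL_1k - 17*log10(f_kHz) = 68.5 - 17*log10(8.4) = 68.5 - (15.71) = 52.79

52.79 dB


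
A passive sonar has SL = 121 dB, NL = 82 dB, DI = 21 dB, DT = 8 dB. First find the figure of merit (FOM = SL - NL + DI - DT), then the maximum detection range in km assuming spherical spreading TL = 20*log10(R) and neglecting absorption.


Step 1: FOM = SL - NL + DI - DT = 121 - 82 + 21 - 8 = 52 dB
Step 2: at max range FOM = TL = 20*log10(R), so R = 10^(52/20) = 398.11 m = 0.4 km

0.4 km


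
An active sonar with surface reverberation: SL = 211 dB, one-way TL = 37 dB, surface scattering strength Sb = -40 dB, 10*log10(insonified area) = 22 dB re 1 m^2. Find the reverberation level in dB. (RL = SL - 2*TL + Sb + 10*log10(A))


119 dB


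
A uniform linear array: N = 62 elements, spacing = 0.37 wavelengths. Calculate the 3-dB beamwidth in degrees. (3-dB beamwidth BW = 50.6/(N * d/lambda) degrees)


BW = 50.6 / (62 * 0.37) = 50.6 / 22.94 = 2.21

2.21 deg


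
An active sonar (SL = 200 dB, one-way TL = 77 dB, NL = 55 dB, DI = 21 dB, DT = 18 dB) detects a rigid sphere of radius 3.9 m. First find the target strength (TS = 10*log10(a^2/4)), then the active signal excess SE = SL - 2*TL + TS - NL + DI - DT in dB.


Step 1: TS = 10*log10(3.9^2/4) = 5.8 dB
Step 2: SE = SL - 2*TL + TS - NL + DI - DT = 200 - 2*77 + (5.8) - 55 + 21 - 18 = -0.2

-0.2 dB


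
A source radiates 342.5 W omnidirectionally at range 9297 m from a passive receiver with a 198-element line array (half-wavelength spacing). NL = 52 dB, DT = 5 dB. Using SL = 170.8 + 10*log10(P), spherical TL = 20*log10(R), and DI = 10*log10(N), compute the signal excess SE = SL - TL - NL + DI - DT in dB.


Step 1: SL = 170.8 + 10*log10(342.5) = 196.15 dB
Step 2: TL = 20*log10(9297) = 79.37 dB
Step 3: DI = 10*log10(198) = 22.97 dB
Step 4: SE = SL - TL - NL + DI - DT = 196.15 - 79.37 - 52 + 22.97 - 5 = 82.75

82.75 dB


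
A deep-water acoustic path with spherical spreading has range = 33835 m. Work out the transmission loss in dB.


TL = 20*log10(33835) = 90.59

90.59 dB


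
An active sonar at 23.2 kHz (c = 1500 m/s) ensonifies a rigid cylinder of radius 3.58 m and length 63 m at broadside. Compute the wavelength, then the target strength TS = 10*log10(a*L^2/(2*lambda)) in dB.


Step 1: lambda = c/f = 1500/23200 = 0.06466 m
Step 2: TS = 10*log10(a*L^2/(2*lambda)) = 10*log10(3.58*63^2/(2*0.06466)) = 50.41

50.41 dB


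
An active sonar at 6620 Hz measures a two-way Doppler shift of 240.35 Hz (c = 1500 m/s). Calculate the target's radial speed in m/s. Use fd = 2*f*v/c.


27.23 m/s


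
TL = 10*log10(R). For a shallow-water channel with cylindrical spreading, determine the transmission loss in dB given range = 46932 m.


TL = 10*log10(46932) = 46.71

46.71 dB


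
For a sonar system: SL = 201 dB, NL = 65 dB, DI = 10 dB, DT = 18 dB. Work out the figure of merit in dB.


128 dB


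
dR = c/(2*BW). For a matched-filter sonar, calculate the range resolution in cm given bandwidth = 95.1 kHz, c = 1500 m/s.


dR = c/(2*BW) = 1500 / (2 * 95.1e3) = 0.0079 m = 0.79 cm

0.79 cm


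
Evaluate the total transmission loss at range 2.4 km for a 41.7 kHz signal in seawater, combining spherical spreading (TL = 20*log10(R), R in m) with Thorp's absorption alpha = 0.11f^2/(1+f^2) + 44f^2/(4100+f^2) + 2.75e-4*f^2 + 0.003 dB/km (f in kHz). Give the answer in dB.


100.47 dB


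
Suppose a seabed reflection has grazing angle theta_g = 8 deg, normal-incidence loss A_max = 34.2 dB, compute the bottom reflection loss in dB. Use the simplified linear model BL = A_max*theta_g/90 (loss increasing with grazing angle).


BL = A_max * theta_g / 90 = 34.2 * 8 / 90 = 3.04

3.04 dB


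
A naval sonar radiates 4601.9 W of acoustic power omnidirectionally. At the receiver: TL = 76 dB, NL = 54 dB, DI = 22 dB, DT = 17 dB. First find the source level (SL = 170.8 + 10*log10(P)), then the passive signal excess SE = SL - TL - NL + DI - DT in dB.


Step 1: SL = 170.8 + 10*log10(4601.9) = 207.43 dB
Step 2: SE = SL - TL - NL + DI - DT = 207.43 - 76 - 54 + 22 - 17 = 82.43

82.43 dB


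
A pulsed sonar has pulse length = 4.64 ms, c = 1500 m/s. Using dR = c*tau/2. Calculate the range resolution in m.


3.48 m


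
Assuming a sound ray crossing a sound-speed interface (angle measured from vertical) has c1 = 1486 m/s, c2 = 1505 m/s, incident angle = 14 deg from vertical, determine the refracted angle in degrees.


14.18 deg
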